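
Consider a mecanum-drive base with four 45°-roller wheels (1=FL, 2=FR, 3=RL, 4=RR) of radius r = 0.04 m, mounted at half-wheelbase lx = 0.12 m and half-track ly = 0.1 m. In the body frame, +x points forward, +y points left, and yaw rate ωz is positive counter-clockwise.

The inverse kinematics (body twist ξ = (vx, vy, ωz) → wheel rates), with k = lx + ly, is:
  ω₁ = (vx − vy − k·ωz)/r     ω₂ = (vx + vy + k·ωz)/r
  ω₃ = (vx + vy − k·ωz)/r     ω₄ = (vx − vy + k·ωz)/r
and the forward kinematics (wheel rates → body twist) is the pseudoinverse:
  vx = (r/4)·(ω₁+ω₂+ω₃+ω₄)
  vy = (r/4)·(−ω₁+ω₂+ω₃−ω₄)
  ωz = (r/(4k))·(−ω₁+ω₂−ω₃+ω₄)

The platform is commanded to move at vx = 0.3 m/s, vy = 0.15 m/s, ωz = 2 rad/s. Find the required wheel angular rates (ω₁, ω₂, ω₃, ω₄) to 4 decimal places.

(-7.2500, 22.2500, 0.2500, 14.7500)

k = lx + ly = 0.12 + 0.1 = 0.2200;  k·ωz = 0.2200·2 = 0.4400
ω₁ (FL) = (vx − vy − k·ωz)/r = -0.2900/0.04 = -7.2500
ω₂ (FR) = (vx + vy + k·ωz)/r = 0.8900/0.04 = 22.2500
ω₃ (RL) = (vx + vy − k·ωz)/r = 0.0100/0.04 = 0.2500
ω₄ (RR) = (vx − vy + k·ωz)/r = 0.5900/0.04 = 14.7500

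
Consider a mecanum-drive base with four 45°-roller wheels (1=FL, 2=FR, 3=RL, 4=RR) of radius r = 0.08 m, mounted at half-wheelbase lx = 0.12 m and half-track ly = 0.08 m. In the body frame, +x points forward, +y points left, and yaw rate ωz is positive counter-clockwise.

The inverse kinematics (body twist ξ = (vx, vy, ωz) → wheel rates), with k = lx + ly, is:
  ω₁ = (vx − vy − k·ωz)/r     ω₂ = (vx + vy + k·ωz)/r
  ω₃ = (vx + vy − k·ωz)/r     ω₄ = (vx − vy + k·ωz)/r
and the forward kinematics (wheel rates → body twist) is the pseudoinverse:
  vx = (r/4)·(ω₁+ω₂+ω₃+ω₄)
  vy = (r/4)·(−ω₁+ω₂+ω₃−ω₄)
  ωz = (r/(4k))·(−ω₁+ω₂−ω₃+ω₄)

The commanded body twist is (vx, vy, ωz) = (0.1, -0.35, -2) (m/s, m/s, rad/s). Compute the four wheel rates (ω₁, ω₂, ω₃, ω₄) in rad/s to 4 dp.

k = lx + ly = 0.12 + 0.08 = 0.2000;  k·ωz = 0.2000·-2 = -0.4000
ω₁ (FL) = (vx − vy − k·ωz)/r = 0.8500/0.08 = 10.6250
ω₂ (FR) = (vx + vy + k·ωz)/r = -0.6500/0.08 = -8.1250
ω₃ (RL) = (vx + vy − k·ωz)/r = 0.1500/0.08 = 1.8750
ω₄ (RR) = (vx − vy + k·ωz)/r = 0.0500/0.08 = 0.6250

(10.6250, -8.1250, 1.8750, 0.6250)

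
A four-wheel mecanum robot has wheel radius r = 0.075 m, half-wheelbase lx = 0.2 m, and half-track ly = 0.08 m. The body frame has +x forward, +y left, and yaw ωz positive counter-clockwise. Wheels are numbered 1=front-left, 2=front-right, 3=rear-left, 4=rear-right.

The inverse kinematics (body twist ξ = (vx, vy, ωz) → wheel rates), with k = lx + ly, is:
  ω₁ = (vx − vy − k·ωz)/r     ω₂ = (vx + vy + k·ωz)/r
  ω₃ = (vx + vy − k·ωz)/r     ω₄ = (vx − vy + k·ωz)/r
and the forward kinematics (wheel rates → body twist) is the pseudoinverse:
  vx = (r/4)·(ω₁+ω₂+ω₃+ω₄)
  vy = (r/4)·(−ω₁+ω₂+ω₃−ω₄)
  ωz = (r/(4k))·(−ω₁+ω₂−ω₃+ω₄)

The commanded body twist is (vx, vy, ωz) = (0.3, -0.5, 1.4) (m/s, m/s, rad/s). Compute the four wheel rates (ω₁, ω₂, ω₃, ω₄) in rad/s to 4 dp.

k = lx + ly = 0.2 + 0.08 = 0.2800;  k·ωz = 0.2800·1.4 = 0.3920
ω₁ (FL) = (vx − vy − k·ωz)/r = 0.4080/0.075 = 5.4400
ω₂ (FR) = (vx + vy + k·ωz)/r = 0.1920/0.075 = 2.5600
ω₃ (RL) = (vx + vy − k·ωz)/r = -0.5920/0.075 = -7.8933
ω₄ (RR) = (vx − vy + k·ωz)/r = 1.1920/0.075 = 15.8933

(5.4400, 2.5600, -7.8933, 15.8933)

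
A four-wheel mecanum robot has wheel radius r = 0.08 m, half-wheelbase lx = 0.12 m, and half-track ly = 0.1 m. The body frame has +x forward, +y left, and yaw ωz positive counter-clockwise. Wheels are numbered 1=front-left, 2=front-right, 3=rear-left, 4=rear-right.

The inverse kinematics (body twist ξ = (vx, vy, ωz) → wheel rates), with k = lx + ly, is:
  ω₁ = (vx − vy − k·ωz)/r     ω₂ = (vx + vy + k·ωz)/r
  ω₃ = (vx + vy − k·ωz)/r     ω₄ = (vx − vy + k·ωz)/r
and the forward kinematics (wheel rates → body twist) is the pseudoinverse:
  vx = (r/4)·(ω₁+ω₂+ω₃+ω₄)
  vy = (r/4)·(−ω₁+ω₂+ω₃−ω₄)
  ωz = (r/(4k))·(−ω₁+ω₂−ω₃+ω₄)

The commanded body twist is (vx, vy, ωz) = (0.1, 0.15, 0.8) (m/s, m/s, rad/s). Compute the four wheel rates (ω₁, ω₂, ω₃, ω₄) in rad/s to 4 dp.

k = lx + ly = 0.12 + 0.1 = 0.2200;  k·ωz = 0.2200·0.8 = 0.1760
ω₁ (FL) = (vx − vy − k·ωz)/r = -0.2260/0.08 = -2.8250
ω₂ (FR) = (vx + vy + k·ωz)/r = 0.4260/0.08 = 5.3250
ω₃ (RL) = (vx + vy − k·ωz)/r = 0.0740/0.08 = 0.9250
ω₄ (RR) = (vx − vy + k·ωz)/r = 0.1260/0.08 = 1.5750

(-2.8250, 5.3250, 0.9250, 1.5750)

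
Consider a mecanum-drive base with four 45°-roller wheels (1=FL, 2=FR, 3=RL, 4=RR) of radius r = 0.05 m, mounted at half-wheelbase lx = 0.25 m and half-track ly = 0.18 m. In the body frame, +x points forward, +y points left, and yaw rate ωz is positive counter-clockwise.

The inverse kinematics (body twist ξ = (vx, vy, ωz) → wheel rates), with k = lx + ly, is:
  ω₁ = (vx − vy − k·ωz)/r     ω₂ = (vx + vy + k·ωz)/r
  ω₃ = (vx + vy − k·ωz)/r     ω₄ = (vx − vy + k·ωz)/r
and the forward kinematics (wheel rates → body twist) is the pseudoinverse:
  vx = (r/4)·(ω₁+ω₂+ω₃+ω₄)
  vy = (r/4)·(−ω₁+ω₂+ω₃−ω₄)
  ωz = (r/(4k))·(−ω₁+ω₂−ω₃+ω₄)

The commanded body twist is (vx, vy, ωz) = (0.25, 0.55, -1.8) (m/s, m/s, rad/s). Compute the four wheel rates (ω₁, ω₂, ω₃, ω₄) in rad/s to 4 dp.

k = lx + ly = 0.25 + 0.18 = 0.4300;  k·ωz = 0.4300·-1.8 = -0.7740
ω₁ (FL) = (vx − vy − k·ωz)/r = 0.4740/0.05 = 9.4800
ω₂ (FR) = (vx + vy + k·ωz)/r = 0.0260/0.05 = 0.5200
ω₃ (RL) = (vx + vy − k·ωz)/r = 1.5740/0.05 = 31.4800
ω₄ (RR) = (vx − vy + k·ωz)/r = -1.0740/0.05 = -21.4800

(9.4800, 0.5200, 31.4800, -21.4800)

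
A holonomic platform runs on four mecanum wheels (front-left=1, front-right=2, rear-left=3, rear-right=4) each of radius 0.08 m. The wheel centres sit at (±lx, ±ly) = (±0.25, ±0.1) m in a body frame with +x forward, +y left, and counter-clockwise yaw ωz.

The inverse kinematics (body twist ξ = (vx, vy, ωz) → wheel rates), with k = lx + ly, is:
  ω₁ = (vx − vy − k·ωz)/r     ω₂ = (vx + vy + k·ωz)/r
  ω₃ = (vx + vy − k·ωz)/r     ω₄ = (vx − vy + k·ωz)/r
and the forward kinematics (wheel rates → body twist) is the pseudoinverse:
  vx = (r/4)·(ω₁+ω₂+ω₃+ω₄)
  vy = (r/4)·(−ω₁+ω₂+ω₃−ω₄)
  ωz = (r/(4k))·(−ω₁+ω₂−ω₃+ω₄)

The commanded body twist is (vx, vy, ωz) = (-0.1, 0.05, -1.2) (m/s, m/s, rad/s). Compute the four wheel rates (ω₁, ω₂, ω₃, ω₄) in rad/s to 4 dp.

(3.3750, -5.8750, 4.6250, -7.1250)

k = lx + ly = 0.25 + 0.1 = 0.3500;  k·ωz = 0.3500·-1.2 = -0.4200
ω₁ (FL) = (vx − vy − k·ωz)/r = 0.2700/0.08 = 3.3750
ω₂ (FR) = (vx + vy + k·ωz)/r = -0.4700/0.08 = -5.8750
ω₃ (RL) = (vx + vy − k·ωz)/r = 0.3700/0.08 = 4.6250
ω₄ (RR) = (vx − vy + k·ωz)/r = -0.5700/0.08 = -7.1250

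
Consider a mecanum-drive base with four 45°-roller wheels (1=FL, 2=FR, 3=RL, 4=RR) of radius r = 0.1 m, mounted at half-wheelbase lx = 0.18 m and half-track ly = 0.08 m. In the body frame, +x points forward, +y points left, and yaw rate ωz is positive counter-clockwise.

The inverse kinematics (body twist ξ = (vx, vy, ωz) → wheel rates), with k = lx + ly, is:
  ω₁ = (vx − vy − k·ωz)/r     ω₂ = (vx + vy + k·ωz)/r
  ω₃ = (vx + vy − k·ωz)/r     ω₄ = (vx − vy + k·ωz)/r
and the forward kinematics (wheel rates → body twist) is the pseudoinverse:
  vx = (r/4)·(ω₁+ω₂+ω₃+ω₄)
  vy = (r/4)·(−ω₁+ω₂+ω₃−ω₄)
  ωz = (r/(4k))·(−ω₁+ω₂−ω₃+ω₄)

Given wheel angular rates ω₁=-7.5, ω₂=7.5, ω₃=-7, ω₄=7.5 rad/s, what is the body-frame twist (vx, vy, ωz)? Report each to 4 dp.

(0.0125, 0.0125, 2.8365)

k = lx + ly = 0.18 + 0.08 = 0.2600
ω₁+ω₂+ω₃+ω₄ = 0.5000  →  vx = (0.1/4)·0.5000 = 0.0125
−ω₁+ω₂+ω₃−ω₄ = 0.5000  →  vy = (0.1/4)·0.5000 = 0.0125
−ω₁+ω₂−ω₃+ω₄ = 29.5000  →  ωz = (0.1/1.0400)·29.5000 = 2.8365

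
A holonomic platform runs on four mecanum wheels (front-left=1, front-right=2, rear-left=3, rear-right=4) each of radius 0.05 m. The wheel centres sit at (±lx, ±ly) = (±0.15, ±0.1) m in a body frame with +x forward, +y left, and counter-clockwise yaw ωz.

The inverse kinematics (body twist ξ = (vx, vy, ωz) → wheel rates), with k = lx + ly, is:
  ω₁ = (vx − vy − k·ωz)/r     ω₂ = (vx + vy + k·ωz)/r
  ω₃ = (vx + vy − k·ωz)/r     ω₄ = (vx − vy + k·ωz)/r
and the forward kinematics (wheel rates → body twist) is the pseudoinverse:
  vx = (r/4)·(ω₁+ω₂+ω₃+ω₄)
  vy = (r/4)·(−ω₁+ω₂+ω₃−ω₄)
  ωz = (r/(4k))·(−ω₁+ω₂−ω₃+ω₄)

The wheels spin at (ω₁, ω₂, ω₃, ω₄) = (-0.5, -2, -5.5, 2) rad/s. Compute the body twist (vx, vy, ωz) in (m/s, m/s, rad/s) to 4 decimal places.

(-0.0750, -0.1125, 0.3000)

k = lx + ly = 0.15 + 0.1 = 0.2500
ω₁+ω₂+ω₃+ω₄ = -6.0000  →  vx = (0.05/4)·-6.0000 = -0.0750
−ω₁+ω₂+ω₃−ω₄ = -9.0000  →  vy = (0.05/4)·-9.0000 = -0.1125
−ω₁+ω₂−ω₃+ω₄ = 6.0000  →  ωz = (0.05/1.0000)·6.0000 = 0.3000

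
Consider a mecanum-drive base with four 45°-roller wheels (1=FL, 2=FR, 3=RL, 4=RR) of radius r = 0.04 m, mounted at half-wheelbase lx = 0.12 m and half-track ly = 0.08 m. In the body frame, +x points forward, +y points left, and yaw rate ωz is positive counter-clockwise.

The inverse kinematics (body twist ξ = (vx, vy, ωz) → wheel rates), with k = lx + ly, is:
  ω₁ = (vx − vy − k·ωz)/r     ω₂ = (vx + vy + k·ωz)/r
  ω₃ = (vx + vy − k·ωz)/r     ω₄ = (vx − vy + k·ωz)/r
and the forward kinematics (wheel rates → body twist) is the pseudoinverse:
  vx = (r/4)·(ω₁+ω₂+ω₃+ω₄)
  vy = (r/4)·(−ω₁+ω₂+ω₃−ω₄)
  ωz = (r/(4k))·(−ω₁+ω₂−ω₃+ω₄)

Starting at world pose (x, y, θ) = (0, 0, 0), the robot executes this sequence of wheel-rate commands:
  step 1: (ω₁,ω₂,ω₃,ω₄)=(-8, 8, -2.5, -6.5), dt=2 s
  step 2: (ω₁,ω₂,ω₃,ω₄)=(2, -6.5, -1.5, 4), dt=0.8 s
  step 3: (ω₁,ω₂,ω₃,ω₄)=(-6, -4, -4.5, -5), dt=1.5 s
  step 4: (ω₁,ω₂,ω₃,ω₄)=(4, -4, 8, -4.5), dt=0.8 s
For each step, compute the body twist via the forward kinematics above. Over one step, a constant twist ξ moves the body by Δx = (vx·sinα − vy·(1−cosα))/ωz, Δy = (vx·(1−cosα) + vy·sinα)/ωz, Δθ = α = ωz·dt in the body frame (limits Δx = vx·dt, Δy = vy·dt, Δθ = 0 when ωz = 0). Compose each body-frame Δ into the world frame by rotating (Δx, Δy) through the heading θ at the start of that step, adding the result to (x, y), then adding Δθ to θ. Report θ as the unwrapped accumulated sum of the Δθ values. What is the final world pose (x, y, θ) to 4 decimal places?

step 1: ξ=(vx,vy,ωz)=(-0.0900, 0.2000, 0.6000), dt=2.0 → body Δ=(-0.3524, 0.2150, 1.2000) → world pose (-0.3524, 0.2150, 1.2000)
step 2: ξ=(vx,vy,ωz)=(-0.0200, -0.1400, -0.1500), dt=0.8 → body Δ=(-0.0227, -0.1108, -0.1200) → world pose (-0.2573, 0.1538, 1.0800)
step 3: ξ=(vx,vy,ωz)=(-0.1950, 0.0250, 0.0750), dt=1.5 → body Δ=(-0.2940, 0.0210, 0.1125) → world pose (-0.4144, -0.0956, 1.1925)
step 4: ξ=(vx,vy,ωz)=(0.0350, 0.0450, -1.0250), dt=0.8 → body Δ=(0.0389, 0.0212, -0.8200) → world pose (-0.4198, -0.0516, 0.3725)

(-0.4198, -0.0516, 0.3725)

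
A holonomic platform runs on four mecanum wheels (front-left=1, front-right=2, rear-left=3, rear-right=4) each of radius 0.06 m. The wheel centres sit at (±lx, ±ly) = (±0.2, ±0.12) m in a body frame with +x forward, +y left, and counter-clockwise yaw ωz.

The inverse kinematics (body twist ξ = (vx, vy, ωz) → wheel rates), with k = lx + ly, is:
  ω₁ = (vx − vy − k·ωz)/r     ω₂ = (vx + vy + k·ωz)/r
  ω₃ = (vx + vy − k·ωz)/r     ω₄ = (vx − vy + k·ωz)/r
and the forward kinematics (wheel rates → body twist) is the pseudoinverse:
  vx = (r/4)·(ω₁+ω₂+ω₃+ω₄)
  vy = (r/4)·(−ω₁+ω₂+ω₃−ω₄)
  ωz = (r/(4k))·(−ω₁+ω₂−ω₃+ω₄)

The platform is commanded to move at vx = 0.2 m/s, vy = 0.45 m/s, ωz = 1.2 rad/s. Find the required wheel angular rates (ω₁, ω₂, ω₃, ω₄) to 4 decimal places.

k = lx + ly = 0.2 + 0.12 = 0.3200;  k·ωz = 0.3200·1.2 = 0.3840
ω₁ (FL) = (vx − vy − k·ωz)/r = -0.6340/0.06 = -10.5667
ω₂ (FR) = (vx + vy + k·ωz)/r = 1.0340/0.06 = 17.2333
ω₃ (RL) = (vx + vy − k·ωz)/r = 0.2660/0.06 = 4.4333
ω₄ (RR) = (vx − vy + k·ωz)/r = 0.1340/0.06 = 2.2333

(-10.5667, 17.2333, 4.4333, 2.2333)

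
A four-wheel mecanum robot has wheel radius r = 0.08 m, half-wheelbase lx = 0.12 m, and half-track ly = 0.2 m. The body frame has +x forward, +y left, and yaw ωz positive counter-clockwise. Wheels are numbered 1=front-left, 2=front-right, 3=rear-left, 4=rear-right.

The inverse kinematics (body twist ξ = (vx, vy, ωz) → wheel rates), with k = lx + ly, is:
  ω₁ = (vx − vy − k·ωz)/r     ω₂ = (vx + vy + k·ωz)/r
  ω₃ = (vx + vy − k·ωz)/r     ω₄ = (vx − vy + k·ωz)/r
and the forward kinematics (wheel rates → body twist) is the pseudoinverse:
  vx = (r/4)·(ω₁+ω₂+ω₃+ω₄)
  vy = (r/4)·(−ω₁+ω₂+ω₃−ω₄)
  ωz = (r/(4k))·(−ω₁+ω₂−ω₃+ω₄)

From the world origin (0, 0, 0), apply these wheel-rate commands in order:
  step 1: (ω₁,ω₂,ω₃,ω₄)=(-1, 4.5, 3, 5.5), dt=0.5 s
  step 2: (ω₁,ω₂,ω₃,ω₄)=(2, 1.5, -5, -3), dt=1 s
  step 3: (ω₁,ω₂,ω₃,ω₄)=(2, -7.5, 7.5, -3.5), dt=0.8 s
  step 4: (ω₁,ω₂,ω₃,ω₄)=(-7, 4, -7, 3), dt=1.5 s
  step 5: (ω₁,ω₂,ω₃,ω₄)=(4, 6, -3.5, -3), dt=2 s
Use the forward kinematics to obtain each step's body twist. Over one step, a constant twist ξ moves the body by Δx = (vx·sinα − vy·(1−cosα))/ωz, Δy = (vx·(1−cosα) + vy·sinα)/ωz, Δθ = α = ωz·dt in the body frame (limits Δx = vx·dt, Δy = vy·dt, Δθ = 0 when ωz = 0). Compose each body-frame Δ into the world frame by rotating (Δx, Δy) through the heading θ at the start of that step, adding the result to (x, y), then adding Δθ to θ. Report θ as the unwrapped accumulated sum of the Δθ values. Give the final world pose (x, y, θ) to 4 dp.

step 1: ξ=(vx,vy,ωz)=(0.2400, 0.0600, 0.5000), dt=0.5 → body Δ=(0.1150, 0.0446, 0.2500) → world pose (0.1150, 0.0446, 0.2500)
step 2: ξ=(vx,vy,ωz)=(-0.0900, -0.0500, 0.0938), dt=1.0 → body Δ=(-0.0875, -0.0541, 0.0938) → world pose (0.0436, -0.0295, 0.3438)
step 3: ξ=(vx,vy,ωz)=(-0.0300, 0.0300, -1.2812), dt=0.8 → body Δ=(-0.0088, 0.0313, -1.0250) → world pose (0.0248, -0.0030, -0.6813)
step 4: ξ=(vx,vy,ωz)=(-0.1400, 0.0200, 1.3125), dt=1.5 → body Δ=(-0.1195, -0.1340, 1.9688) → world pose (-0.1523, -0.0318, 1.2875)
step 5: ξ=(vx,vy,ωz)=(0.0700, 0.0300, 0.1562), dt=2.0 → body Δ=(0.1284, 0.0807, 0.3125) → world pose (-0.1939, 0.1141, 1.6000)

(-0.1939, 0.1141, 1.6000)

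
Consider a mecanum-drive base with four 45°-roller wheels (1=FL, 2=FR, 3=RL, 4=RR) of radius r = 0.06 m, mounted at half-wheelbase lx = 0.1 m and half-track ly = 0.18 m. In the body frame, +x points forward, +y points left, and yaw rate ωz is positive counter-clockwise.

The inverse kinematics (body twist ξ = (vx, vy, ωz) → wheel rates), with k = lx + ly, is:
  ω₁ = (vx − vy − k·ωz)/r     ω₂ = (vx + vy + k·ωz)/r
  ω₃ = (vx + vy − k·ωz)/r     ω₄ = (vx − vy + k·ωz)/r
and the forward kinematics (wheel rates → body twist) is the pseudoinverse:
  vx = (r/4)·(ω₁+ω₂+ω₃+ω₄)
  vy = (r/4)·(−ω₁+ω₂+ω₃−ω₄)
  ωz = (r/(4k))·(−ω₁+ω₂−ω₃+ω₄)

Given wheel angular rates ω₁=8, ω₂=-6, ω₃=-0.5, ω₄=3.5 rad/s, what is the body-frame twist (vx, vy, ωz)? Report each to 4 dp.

(0.0750, -0.2700, -0.5357)

k = lx + ly = 0.1 + 0.18 = 0.2800
ω₁+ω₂+ω₃+ω₄ = 5.0000  →  vx = (0.06/4)·5.0000 = 0.0750
−ω₁+ω₂+ω₃−ω₄ = -18.0000  →  vy = (0.06/4)·-18.0000 = -0.2700
−ω₁+ω₂−ω₃+ω₄ = -10.0000  →  ωz = (0.06/1.1200)·-10.0000 = -0.5357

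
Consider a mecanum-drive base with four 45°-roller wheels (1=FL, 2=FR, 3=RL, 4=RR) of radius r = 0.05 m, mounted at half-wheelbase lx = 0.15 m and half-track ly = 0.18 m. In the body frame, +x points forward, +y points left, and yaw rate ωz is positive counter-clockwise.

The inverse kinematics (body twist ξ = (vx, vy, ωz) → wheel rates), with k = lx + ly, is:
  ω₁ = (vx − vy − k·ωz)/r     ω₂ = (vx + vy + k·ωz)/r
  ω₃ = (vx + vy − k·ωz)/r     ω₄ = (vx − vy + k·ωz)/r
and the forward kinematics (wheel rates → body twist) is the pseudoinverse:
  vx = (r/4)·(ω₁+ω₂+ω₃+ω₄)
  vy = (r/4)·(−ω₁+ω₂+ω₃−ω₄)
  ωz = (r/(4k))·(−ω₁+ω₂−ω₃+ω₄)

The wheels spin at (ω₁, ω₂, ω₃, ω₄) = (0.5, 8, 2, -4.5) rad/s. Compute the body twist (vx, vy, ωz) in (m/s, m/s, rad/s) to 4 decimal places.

k = lx + ly = 0.15 + 0.18 = 0.3300
ω₁+ω₂+ω₃+ω₄ = 6.0000  →  vx = (0.05/4)·6.0000 = 0.0750
−ω₁+ω₂+ω₃−ω₄ = 14.0000  →  vy = (0.05/4)·14.0000 = 0.1750
−ω₁+ω₂−ω₃+ω₄ = 1.0000  →  ωz = (0.05/1.3200)·1.0000 = 0.0379

(0.0750, 0.1750, 0.0379)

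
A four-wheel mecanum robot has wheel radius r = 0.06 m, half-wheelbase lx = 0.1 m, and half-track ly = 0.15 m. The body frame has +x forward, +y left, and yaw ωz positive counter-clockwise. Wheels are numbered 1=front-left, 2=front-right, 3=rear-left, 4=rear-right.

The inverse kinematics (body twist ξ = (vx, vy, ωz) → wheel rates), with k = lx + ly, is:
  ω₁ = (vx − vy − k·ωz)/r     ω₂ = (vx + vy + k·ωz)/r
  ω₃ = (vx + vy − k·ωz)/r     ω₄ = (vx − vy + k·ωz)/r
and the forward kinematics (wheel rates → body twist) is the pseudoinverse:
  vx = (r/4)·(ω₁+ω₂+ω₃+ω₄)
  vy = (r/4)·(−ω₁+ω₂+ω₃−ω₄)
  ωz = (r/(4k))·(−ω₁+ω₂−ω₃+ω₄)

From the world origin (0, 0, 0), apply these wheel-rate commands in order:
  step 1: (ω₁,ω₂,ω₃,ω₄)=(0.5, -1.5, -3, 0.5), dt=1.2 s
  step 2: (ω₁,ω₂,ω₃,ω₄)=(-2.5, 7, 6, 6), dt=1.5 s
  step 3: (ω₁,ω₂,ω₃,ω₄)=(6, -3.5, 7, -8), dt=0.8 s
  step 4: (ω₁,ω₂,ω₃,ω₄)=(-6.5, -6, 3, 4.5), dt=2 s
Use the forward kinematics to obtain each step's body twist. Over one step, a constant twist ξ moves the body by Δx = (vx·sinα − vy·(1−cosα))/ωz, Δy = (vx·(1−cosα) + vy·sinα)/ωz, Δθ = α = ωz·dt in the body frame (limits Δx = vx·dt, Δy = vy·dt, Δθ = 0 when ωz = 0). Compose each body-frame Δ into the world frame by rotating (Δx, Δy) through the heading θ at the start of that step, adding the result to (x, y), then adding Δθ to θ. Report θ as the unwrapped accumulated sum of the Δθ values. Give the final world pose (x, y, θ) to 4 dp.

step 1: ξ=(vx,vy,ωz)=(-0.0525, -0.0825, 0.0900), dt=1.2 → body Δ=(-0.0575, -0.1022, 0.1080) → world pose (-0.0575, -0.1022, 0.1080)
step 2: ξ=(vx,vy,ωz)=(0.2475, 0.1425, 0.5700), dt=1.5 → body Δ=(0.2417, 0.3379, 0.8550) → world pose (0.1463, 0.2598, 0.9630)
step 3: ξ=(vx,vy,ωz)=(0.0225, 0.0825, -1.4700), dt=0.8 → body Δ=(0.0487, 0.0424, -1.1760) → world pose (0.1393, 0.3239, -0.2130)
step 4: ξ=(vx,vy,ωz)=(-0.0750, -0.0150, 0.1200), dt=2.0 → body Δ=(-0.1450, -0.0476, 0.2400) → world pose (-0.0124, 0.3080, 0.0270)

(-0.0124, 0.3080, 0.0270)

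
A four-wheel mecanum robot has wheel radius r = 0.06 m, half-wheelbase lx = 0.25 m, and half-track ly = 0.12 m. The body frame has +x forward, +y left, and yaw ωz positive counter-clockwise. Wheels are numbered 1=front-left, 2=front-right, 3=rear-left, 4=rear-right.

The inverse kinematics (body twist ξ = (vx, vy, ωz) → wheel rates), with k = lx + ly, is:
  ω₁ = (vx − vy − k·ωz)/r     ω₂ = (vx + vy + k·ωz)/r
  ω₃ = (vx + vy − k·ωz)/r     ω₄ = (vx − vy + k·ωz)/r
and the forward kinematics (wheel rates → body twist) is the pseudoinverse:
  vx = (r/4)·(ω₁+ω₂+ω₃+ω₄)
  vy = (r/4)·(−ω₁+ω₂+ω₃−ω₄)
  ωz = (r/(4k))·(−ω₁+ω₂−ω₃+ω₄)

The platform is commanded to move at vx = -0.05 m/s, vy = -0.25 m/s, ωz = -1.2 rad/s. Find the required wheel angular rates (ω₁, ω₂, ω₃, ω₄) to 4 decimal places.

k = lx + ly = 0.25 + 0.12 = 0.3700;  k·ωz = 0.3700·-1.2 = -0.4440
ω₁ (FL) = (vx − vy − k·ωz)/r = 0.6440/0.06 = 10.7333
ω₂ (FR) = (vx + vy + k·ωz)/r = -0.7440/0.06 = -12.4000
ω₃ (RL) = (vx + vy − k·ωz)/r = 0.1440/0.06 = 2.4000
ω₄ (RR) = (vx − vy + k·ωz)/r = -0.2440/0.06 = -4.0667

(10.7333, -12.4000, 2.4000, -4.0667)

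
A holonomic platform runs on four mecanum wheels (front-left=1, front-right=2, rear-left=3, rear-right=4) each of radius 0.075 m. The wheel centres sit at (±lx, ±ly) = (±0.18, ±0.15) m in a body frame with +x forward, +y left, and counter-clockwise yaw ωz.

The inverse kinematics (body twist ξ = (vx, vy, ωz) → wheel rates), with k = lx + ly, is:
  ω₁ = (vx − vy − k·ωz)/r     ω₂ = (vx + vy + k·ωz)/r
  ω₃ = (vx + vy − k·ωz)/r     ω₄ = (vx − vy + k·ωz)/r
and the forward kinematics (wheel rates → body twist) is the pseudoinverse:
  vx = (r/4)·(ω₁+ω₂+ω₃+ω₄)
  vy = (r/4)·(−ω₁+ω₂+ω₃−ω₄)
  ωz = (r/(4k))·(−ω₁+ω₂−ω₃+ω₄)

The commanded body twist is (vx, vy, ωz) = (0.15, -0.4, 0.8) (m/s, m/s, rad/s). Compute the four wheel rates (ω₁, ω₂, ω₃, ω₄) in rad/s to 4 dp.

k = lx + ly = 0.18 + 0.15 = 0.3300;  k·ωz = 0.3300·0.8 = 0.2640
ω₁ (FL) = (vx − vy − k·ωz)/r = 0.2860/0.075 = 3.8133
ω₂ (FR) = (vx + vy + k·ωz)/r = 0.0140/0.075 = 0.1867
ω₃ (RL) = (vx + vy − k·ωz)/r = -0.5140/0.075 = -6.8533
ω₄ (RR) = (vx − vy + k·ωz)/r = 0.8140/0.075 = 10.8533

(3.8133, 0.1867, -6.8533, 10.8533)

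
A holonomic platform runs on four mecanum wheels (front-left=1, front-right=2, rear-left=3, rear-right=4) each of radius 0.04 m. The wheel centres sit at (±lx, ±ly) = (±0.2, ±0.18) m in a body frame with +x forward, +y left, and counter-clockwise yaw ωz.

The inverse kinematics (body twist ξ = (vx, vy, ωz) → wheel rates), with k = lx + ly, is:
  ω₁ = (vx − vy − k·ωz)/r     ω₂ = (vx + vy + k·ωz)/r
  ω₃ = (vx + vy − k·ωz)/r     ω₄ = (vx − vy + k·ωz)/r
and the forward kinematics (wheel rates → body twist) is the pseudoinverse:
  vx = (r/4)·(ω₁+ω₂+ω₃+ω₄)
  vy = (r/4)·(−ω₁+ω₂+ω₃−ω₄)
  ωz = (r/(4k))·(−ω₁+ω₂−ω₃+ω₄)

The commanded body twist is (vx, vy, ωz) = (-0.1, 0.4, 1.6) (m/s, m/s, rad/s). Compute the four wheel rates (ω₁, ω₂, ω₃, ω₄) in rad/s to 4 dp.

k = lx + ly = 0.2 + 0.18 = 0.3800;  k·ωz = 0.3800·1.6 = 0.6080
ω₁ (FL) = (vx − vy − k·ωz)/r = -1.1080/0.04 = -27.7000
ω₂ (FR) = (vx + vy + k·ωz)/r = 0.9080/0.04 = 22.7000
ω₃ (RL) = (vx + vy − k·ωz)/r = -0.3080/0.04 = -7.7000
ω₄ (RR) = (vx − vy + k·ωz)/r = 0.1080/0.04 = 2.7000

(-27.7000, 22.7000, -7.7000, 2.7000)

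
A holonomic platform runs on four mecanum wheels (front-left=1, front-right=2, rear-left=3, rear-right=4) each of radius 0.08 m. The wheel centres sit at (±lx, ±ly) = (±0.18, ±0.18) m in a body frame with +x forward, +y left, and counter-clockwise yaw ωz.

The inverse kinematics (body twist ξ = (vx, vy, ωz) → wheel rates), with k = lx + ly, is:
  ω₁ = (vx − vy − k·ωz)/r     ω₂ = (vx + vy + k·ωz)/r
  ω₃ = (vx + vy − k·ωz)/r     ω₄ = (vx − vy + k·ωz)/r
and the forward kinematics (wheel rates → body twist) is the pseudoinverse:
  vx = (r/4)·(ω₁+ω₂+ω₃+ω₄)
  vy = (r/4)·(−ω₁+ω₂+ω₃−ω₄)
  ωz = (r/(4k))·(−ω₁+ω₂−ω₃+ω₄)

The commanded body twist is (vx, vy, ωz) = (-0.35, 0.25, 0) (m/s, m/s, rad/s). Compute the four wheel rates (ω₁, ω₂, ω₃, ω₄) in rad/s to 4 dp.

(-7.5000, -1.2500, -1.2500, -7.5000)

k = lx + ly = 0.18 + 0.18 = 0.3600;  k·ωz = 0.3600·0 = 0.0000
ω₁ (FL) = (vx − vy − k·ωz)/r = -0.6000/0.08 = -7.5000
ω₂ (FR) = (vx + vy + k·ωz)/r = -0.1000/0.08 = -1.2500
ω₃ (RL) = (vx + vy − k·ωz)/r = -0.1000/0.08 = -1.2500
ω₄ (RR) = (vx − vy + k·ωz)/r = -0.6000/0.08 = -7.5000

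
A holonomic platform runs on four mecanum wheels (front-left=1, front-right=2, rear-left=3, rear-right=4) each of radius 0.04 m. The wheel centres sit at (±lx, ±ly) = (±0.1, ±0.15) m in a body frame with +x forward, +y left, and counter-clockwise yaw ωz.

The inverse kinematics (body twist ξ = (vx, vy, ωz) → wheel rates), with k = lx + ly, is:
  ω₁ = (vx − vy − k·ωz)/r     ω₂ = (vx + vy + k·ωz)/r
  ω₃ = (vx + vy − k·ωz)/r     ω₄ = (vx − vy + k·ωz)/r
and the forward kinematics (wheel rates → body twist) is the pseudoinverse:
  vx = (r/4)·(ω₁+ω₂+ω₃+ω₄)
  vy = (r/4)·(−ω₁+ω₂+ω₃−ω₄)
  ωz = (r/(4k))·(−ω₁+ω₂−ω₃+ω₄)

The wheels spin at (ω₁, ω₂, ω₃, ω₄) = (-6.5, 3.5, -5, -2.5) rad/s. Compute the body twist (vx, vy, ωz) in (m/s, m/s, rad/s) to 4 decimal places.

(-0.1050, 0.0750, 0.5000)

k = lx + ly = 0.1 + 0.15 = 0.2500
ω₁+ω₂+ω₃+ω₄ = -10.5000  →  vx = (0.04/4)·-10.5000 = -0.1050
−ω₁+ω₂+ω₃−ω₄ = 7.5000  →  vy = (0.04/4)·7.5000 = 0.0750
−ω₁+ω₂−ω₃+ω₄ = 12.5000  →  ωz = (0.04/1.0000)·12.5000 = 0.5000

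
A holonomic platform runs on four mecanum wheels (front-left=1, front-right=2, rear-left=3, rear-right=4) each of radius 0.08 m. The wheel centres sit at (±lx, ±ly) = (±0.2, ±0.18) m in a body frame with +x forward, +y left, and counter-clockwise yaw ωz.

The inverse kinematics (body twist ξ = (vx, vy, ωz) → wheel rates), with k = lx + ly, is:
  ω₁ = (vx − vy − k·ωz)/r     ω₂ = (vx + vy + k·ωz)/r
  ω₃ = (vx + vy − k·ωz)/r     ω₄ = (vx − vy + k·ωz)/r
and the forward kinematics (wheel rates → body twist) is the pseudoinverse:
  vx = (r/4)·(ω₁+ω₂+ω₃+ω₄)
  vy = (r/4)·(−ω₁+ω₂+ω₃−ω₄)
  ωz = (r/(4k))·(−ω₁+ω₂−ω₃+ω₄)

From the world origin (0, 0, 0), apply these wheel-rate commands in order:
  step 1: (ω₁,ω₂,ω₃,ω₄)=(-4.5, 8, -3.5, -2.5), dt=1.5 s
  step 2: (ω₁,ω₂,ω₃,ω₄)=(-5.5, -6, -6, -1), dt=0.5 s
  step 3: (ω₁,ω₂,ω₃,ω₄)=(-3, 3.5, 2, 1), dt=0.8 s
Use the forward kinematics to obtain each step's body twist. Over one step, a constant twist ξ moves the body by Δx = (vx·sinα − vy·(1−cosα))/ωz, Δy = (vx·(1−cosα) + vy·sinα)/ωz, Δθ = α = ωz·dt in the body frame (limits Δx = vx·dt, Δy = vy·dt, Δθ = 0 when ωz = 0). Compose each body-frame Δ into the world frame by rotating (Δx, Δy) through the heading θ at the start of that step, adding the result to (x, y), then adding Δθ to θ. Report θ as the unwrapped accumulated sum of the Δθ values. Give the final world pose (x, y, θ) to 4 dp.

(-0.3592, 0.1423, 1.4158)

step 1: ξ=(vx,vy,ωz)=(-0.0500, 0.2300, 0.7105), dt=1.5 → body Δ=(-0.2287, 0.2470, 1.0658) → world pose (-0.2287, 0.2470, 1.0658)
step 2: ξ=(vx,vy,ωz)=(-0.3700, -0.1100, 0.2368), dt=0.5 → body Δ=(-0.1813, -0.0658, 0.1184) → world pose (-0.2588, 0.0564, 1.1842)
step 3: ξ=(vx,vy,ωz)=(0.0700, 0.1500, 0.2895), dt=0.8 → body Δ=(0.0417, 0.1254, 0.2316) → world pose (-0.3592, 0.1423, 1.4158)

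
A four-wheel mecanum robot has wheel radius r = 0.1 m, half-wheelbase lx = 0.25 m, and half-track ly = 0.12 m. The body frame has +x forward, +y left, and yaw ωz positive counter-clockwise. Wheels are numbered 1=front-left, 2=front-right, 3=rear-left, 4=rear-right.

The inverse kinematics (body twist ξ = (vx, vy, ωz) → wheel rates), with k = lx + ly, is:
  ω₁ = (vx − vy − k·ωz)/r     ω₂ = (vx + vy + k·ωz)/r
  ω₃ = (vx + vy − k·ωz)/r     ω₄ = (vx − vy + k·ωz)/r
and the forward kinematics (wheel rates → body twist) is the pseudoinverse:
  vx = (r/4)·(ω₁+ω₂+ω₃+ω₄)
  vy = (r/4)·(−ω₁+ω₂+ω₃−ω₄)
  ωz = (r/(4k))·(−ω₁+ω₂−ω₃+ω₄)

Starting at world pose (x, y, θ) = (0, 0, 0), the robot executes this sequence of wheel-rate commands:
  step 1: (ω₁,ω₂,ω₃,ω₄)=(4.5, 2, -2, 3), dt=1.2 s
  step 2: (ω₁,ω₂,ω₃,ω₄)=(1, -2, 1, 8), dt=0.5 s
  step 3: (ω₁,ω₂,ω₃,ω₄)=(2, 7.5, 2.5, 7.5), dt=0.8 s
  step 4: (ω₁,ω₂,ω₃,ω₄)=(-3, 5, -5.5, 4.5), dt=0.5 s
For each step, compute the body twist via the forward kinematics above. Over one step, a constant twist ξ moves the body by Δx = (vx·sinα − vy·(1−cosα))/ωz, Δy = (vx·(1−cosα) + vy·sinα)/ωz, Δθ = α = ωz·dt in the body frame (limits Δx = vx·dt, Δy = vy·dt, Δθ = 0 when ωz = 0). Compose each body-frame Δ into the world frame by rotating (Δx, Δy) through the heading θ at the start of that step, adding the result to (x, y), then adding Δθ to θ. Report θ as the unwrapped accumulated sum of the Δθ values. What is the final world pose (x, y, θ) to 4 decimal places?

step 1: ξ=(vx,vy,ωz)=(0.1875, -0.1875, 0.1689), dt=1.2 → body Δ=(0.2462, -0.2007, 0.2027) → world pose (0.2462, -0.2007, 0.2027)
step 2: ξ=(vx,vy,ωz)=(0.2000, -0.2500, 0.2703), dt=0.5 → body Δ=(0.1081, -0.1179, 0.1351) → world pose (0.3758, -0.2944, 0.3378)
step 3: ξ=(vx,vy,ωz)=(0.4875, 0.0125, 0.7095), dt=0.8 → body Δ=(0.3666, 0.1172, 0.5676) → world pose (0.6829, -0.0623, 0.9054)
step 4: ξ=(vx,vy,ωz)=(0.0250, -0.0500, 1.2162), dt=0.5 → body Δ=(0.0191, -0.0198, 0.6081) → world pose (0.7103, -0.0595, 1.5135)

(0.7103, -0.0595, 1.5135)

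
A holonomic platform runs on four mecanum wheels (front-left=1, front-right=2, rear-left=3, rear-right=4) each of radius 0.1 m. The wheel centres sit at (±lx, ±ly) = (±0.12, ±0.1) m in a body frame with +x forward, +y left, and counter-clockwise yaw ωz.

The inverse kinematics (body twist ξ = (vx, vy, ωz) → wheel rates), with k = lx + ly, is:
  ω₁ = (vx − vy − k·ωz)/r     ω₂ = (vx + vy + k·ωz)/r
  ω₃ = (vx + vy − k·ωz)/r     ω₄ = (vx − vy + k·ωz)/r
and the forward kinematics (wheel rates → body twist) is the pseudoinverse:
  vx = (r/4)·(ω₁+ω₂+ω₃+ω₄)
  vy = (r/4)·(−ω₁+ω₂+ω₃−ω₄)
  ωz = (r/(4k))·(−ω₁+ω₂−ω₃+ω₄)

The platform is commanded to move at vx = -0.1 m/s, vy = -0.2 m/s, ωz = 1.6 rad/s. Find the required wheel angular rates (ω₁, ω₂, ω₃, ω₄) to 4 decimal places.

k = lx + ly = 0.12 + 0.1 = 0.2200;  k·ωz = 0.2200·1.6 = 0.3520
ω₁ (FL) = (vx − vy − k·ωz)/r = -0.2520/0.1 = -2.5200
ω₂ (FR) = (vx + vy + k·ωz)/r = 0.0520/0.1 = 0.5200
ω₃ (RL) = (vx + vy − k·ωz)/r = -0.6520/0.1 = -6.5200
ω₄ (RR) = (vx − vy + k·ωz)/r = 0.4520/0.1 = 4.5200

(-2.5200, 0.5200, -6.5200, 4.5200)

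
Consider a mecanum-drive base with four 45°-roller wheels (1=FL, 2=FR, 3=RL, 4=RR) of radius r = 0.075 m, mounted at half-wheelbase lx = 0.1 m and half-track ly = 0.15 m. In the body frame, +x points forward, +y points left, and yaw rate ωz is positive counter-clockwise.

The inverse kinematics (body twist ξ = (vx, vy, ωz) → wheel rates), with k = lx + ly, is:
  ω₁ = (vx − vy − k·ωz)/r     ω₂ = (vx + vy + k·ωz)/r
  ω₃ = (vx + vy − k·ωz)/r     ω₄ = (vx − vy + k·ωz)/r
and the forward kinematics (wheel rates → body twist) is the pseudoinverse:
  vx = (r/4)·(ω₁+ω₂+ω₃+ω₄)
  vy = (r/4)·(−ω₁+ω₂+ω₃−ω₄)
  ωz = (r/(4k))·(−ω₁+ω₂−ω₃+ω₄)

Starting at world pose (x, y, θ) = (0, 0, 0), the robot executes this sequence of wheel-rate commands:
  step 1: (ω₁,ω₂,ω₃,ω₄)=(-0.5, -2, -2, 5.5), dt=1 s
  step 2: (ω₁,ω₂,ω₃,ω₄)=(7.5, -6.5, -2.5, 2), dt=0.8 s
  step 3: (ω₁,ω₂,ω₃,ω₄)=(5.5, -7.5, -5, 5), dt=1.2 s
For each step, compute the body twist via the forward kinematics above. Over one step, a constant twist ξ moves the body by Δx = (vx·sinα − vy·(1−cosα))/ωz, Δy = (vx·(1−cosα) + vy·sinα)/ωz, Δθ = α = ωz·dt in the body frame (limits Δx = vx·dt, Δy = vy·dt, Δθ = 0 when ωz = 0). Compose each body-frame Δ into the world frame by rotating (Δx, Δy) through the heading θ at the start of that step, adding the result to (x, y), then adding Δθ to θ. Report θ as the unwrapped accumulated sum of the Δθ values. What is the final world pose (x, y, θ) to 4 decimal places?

(-0.0658, -0.9157, -0.3900)

step 1: ξ=(vx,vy,ωz)=(0.0187, -0.1687, 0.4500), dt=1.0 → body Δ=(0.0555, -0.1590, 0.4500) → world pose (0.0555, -0.1590, 0.4500)
step 2: ξ=(vx,vy,ωz)=(0.0094, -0.3469, -0.7125), dt=0.8 → body Δ=(-0.0699, -0.2648, -0.5700) → world pose (0.1077, -0.4278, -0.1200)
step 3: ξ=(vx,vy,ωz)=(-0.0375, -0.4313, -0.2250), dt=1.2 → body Δ=(-0.1139, -0.5052, -0.2700) → world pose (-0.0658, -0.9157, -0.3900)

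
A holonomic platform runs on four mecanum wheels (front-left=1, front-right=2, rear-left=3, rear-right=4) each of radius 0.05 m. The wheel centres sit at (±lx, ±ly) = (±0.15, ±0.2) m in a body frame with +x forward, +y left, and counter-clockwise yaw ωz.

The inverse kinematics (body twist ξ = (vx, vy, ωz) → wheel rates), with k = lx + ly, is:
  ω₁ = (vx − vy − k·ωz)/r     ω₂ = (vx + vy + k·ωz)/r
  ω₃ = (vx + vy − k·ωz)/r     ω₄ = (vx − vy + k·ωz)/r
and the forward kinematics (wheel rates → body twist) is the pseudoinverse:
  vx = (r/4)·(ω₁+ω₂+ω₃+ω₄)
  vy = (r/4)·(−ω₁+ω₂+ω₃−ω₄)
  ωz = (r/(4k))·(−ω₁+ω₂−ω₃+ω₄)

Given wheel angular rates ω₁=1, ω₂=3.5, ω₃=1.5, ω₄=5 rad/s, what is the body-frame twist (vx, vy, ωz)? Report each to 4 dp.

(0.1375, -0.0125, 0.2143)

k = lx + ly = 0.15 + 0.2 = 0.3500
ω₁+ω₂+ω₃+ω₄ = 11.0000  →  vx = (0.05/4)·11.0000 = 0.1375
−ω₁+ω₂+ω₃−ω₄ = -1.0000  →  vy = (0.05/4)·-1.0000 = -0.0125
−ω₁+ω₂−ω₃+ω₄ = 6.0000  →  ωz = (0.05/1.4000)·6.0000 = 0.2143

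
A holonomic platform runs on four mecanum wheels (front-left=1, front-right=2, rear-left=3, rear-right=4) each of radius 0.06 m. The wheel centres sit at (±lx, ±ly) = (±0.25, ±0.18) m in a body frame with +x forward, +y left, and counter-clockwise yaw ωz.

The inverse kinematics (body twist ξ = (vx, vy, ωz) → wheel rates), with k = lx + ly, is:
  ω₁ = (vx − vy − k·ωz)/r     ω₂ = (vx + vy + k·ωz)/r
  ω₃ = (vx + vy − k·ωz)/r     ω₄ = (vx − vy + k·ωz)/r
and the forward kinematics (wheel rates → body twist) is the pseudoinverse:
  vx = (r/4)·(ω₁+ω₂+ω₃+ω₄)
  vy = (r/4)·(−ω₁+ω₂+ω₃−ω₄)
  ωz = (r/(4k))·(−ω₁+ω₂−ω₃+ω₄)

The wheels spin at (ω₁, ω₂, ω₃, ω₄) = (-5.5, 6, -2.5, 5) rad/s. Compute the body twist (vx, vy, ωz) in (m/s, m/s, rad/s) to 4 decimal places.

(0.0450, 0.0600, 0.6628)

k = lx + ly = 0.25 + 0.18 = 0.4300
ω₁+ω₂+ω₃+ω₄ = 3.0000  →  vx = (0.06/4)·3.0000 = 0.0450
−ω₁+ω₂+ω₃−ω₄ = 4.0000  →  vy = (0.06/4)·4.0000 = 0.0600
−ω₁+ω₂−ω₃+ω₄ = 19.0000  →  ωz = (0.06/1.7200)·19.0000 = 0.6628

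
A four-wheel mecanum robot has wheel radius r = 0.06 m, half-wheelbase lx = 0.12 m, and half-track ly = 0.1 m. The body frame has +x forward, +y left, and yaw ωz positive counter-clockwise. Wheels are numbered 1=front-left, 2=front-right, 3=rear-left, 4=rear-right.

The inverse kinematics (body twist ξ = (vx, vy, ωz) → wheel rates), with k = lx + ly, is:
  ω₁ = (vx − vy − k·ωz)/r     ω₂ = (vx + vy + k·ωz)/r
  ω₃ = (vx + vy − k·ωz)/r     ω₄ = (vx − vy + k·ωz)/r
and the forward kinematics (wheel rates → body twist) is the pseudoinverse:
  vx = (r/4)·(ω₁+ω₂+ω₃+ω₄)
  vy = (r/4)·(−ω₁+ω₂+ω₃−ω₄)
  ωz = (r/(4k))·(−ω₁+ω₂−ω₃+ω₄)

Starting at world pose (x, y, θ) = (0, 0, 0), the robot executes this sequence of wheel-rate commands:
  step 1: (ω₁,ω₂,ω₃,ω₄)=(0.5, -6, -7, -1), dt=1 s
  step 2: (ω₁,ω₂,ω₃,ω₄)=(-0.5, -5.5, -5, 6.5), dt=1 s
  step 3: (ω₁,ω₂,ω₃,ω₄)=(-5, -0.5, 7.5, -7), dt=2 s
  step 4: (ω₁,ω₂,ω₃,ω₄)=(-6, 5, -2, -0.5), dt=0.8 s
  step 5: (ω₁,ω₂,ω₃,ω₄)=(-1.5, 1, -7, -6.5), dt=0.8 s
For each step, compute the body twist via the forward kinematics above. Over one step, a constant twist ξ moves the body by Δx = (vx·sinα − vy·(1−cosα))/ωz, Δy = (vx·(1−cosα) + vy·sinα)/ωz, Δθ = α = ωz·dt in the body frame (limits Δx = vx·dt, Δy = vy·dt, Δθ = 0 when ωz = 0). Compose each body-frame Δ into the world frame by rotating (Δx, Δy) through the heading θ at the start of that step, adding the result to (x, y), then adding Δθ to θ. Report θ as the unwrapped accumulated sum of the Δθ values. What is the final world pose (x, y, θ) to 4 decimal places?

(-0.3468, 0.2776, -0.1091)

step 1: ξ=(vx,vy,ωz)=(-0.2025, -0.1875, -0.0341), dt=1.0 → body Δ=(-0.2057, -0.1840, -0.0341) → world pose (-0.2057, -0.1840, -0.0341)
step 2: ξ=(vx,vy,ωz)=(-0.0675, -0.2475, 0.4432), dt=1.0 → body Δ=(-0.0114, -0.2542, 0.4432) → world pose (-0.2257, -0.4377, 0.4091)
step 3: ξ=(vx,vy,ωz)=(-0.0750, 0.2850, -0.6818), dt=2.0 → body Δ=(0.2244, 0.4964, -1.3636) → world pose (-0.2173, 0.1071, -0.9545)
step 4: ξ=(vx,vy,ωz)=(-0.0525, 0.1425, 0.8523), dt=0.8 → body Δ=(-0.0762, 0.0916, 0.6818) → world pose (-0.1866, 0.2222, -0.2727)
step 5: ξ=(vx,vy,ωz)=(-0.2100, 0.0300, 0.2045), dt=0.8 → body Δ=(-0.1692, 0.0102, 0.1636) → world pose (-0.3468, 0.2776, -0.1091)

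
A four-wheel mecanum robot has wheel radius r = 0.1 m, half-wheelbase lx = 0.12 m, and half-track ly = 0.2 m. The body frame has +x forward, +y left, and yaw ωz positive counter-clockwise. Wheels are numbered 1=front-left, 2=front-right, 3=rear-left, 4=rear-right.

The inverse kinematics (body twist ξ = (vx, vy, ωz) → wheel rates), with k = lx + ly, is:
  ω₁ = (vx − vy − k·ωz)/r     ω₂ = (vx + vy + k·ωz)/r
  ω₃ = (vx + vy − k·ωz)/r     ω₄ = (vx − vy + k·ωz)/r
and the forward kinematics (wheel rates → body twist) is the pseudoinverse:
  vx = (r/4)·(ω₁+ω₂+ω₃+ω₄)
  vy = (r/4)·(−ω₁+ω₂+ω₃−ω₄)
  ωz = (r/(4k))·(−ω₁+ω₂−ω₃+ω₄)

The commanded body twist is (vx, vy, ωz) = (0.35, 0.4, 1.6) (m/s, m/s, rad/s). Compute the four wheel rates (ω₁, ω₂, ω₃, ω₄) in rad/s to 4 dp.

k = lx + ly = 0.12 + 0.2 = 0.3200;  k·ωz = 0.3200·1.6 = 0.5120
ω₁ (FL) = (vx − vy − k·ωz)/r = -0.5620/0.1 = -5.6200
ω₂ (FR) = (vx + vy + k·ωz)/r = 1.2620/0.1 = 12.6200
ω₃ (RL) = (vx + vy − k·ωz)/r = 0.2380/0.1 = 2.3800
ω₄ (RR) = (vx − vy + k·ωz)/r = 0.4620/0.1 = 4.6200

(-5.6200, 12.6200, 2.3800, 4.6200)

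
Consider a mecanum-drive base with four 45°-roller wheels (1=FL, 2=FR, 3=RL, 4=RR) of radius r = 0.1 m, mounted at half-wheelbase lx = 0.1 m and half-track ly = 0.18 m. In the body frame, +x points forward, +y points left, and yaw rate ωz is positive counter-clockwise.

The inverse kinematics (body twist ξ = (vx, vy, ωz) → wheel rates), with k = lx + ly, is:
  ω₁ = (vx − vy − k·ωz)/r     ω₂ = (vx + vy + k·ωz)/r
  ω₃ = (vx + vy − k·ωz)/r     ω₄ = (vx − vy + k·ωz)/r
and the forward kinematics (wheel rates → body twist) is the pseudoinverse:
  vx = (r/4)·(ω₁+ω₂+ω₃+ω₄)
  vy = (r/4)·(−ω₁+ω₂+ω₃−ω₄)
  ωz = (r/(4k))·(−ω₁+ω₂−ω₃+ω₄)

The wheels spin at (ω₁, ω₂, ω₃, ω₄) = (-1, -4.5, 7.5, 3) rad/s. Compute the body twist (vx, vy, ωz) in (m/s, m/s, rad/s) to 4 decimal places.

(0.1250, 0.0250, -0.7143)

k = lx + ly = 0.1 + 0.18 = 0.2800
ω₁+ω₂+ω₃+ω₄ = 5.0000  →  vx = (0.1/4)·5.0000 = 0.1250
−ω₁+ω₂+ω₃−ω₄ = 1.0000  →  vy = (0.1/4)·1.0000 = 0.0250
−ω₁+ω₂−ω₃+ω₄ = -8.0000  →  ωz = (0.1/1.1200)·-8.0000 = -0.7143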